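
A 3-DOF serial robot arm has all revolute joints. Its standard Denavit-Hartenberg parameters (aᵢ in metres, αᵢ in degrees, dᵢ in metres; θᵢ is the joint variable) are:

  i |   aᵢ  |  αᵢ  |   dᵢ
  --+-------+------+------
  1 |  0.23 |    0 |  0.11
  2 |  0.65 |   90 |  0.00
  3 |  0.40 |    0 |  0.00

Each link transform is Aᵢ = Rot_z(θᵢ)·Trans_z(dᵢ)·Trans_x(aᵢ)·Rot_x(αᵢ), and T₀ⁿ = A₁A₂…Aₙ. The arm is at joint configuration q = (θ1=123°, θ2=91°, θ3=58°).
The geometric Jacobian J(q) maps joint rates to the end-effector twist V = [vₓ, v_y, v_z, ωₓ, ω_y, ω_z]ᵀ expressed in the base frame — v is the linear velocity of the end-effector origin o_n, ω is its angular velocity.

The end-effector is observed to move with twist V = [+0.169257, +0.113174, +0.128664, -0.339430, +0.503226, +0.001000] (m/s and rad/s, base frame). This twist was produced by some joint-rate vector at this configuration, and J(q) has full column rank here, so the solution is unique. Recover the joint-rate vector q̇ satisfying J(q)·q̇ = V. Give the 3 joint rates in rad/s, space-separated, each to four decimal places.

0.0100 -0.0090 0.6070

o_n = [-0.8399, -0.2891, 0.4492]
J₁: ẑ×o_n = [0.2891, -0.8399, 0.0000], ω = ẑ
J2: z=[0.0000, 0.0000, 1.0000] o=[-0.1253, 0.1929, 0.1100] → [0.4820, -0.7146, 0.0000, 0.0000, 0.0000, 1.0000]
J3: z=[-0.5592, 0.8290, 0.0000] o=[-0.6641, -0.1706, 0.1100] → [0.2812, 0.1897, 0.2120, -0.5592, 0.8290, 0.0000]
q̇ = J⁺·V = [0.0100, -0.0090, 0.6070]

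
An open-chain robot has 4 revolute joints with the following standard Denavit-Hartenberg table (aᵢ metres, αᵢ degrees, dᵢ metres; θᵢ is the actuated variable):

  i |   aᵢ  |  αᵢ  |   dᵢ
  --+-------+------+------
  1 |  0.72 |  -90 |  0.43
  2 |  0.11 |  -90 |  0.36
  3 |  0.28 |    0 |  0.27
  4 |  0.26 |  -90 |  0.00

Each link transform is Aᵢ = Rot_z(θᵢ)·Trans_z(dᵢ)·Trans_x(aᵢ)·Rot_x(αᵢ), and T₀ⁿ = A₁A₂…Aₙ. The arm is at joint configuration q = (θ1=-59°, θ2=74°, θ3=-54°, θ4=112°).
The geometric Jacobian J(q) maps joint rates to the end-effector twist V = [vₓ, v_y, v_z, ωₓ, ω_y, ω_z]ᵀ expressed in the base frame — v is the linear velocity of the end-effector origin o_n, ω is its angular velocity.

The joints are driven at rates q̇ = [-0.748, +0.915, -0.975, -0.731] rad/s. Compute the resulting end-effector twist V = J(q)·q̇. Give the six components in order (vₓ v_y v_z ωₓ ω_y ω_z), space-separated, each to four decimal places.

-0.0879 0.0804 -0.0158 1.6289 -0.9344 -0.2778

o_n = [0.6094, -0.3036, -0.0408]
J₁: ẑ×o_n = [0.3036, 0.6094, -0.0000], ω = ẑ
J2: z=[0.8572, 0.5150, 0.0000] o=[0.3708, -0.6172, 0.4300] → [-0.2425, 0.4036, 0.1459, 0.8572, 0.5150, 0.0000]
J3: z=[-0.4951, 0.8240, -0.2756] o=[0.6950, -0.4577, 0.3243] → [-0.2583, -0.1572, -0.0058, -0.4951, 0.8240, -0.2756]
J4: z=[-0.4951, 0.8240, -0.2756] o=[0.7789, -0.1575, 0.0916] → [-0.1494, -0.0189, 0.2120, -0.4951, 0.8240, -0.2756]
V = J·q̇ = [-0.0879, 0.0804, -0.0158, 1.6289, -0.9344, -0.2778]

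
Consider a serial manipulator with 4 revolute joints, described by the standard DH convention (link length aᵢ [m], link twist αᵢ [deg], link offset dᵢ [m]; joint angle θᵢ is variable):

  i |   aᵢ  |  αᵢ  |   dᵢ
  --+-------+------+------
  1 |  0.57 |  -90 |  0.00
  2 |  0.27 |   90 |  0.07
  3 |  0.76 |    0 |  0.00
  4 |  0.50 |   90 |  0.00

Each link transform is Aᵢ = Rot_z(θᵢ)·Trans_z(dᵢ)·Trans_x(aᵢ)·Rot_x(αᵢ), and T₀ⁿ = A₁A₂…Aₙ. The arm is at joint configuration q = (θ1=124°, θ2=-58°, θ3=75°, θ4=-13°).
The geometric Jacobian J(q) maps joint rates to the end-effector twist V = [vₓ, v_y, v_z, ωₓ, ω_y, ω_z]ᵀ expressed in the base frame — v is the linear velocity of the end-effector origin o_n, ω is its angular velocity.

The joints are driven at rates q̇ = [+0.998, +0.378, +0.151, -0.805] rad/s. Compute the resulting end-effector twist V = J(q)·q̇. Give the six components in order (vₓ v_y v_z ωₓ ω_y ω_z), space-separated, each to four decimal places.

o_n = [-1.5592, 0.0842, 0.5949]
J₁: ẑ×o_n = [-0.0842, -1.5592, 0.0000], ω = ẑ
J2: z=[-0.8290, -0.5592, 0.0000] o=[-0.3187, 0.4726, 0.0000] → [-0.3326, 0.4932, -0.3717, -0.8290, -0.5592, 0.0000]
J3: z=[0.4742, -0.7031, 0.5299] o=[-0.4568, 0.5520, 0.2290] → [-0.0093, -0.7577, -0.9969, 0.4742, -0.7031, 0.5299]
J4: z=[0.4742, -0.7031, 0.5299] o=[-1.1237, 0.2279, 0.3958] → [-0.0638, -0.3252, -0.3744, 0.4742, -0.7031, 0.5299]
V = J·q̇ = [-0.1598, -1.2223, 0.0103, -0.6235, 0.2484, 0.6514]

-0.1598 -1.2223 0.0103 -0.6235 0.2484 0.6514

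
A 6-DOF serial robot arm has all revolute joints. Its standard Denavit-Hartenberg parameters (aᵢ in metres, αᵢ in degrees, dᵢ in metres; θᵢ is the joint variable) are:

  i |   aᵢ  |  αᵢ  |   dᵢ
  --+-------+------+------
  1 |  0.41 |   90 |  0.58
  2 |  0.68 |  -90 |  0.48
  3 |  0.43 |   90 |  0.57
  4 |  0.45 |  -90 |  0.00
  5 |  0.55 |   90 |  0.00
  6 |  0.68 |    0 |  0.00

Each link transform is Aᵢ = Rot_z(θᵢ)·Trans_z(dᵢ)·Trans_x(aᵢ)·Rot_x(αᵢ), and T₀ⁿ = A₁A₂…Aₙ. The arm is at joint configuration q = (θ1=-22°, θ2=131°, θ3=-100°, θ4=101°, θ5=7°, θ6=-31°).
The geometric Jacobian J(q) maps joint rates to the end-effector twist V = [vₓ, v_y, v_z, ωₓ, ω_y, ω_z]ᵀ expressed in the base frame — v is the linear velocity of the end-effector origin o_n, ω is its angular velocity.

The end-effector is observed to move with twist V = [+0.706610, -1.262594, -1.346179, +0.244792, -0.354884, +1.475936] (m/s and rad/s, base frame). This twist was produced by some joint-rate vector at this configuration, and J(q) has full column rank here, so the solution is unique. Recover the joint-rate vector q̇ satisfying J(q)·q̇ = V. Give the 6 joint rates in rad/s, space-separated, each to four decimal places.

o_n = [-1.9567, -0.2558, -0.2980]
J₁: ẑ×o_n = [0.2558, -1.9567, 0.0000], ω = ẑ
J2: z=[-0.3746, -0.9272, 0.0000] o=[0.3801, -0.1536, 0.5800] → [0.8140, -0.3289, -2.1284, -0.3746, -0.9272, 0.0000]
J3: z=[-0.6998, 0.2827, -0.6561] o=[-0.2133, -0.4315, 1.0932] → [-0.2780, 0.1703, 0.3699, -0.6998, 0.2827, -0.6561]
J4: z=[0.6641, -0.0810, -0.7432] o=[-0.7254, -0.6814, 0.6629] → [0.3942, 1.5533, 0.1828, 0.6641, -0.0810, -0.7432]
J5: z=[0.3920, 0.8843, 0.2538] o=[-1.0119, -0.4744, 0.3843] → [-0.6588, 0.0276, 0.9212, 0.3920, 0.8843, 0.2538]
J6: z=[0.5816, -0.0244, -0.8131] o=[-1.4039, -0.2179, 0.0963] → [-0.0212, 0.6787, -0.0355, 0.5816, -0.0244, -0.8131]
q̇ = J⁺·V = [0.4850, 0.8930, -0.6810, 0.3930, 0.7670, -0.7890]

0.4850 0.8930 -0.6810 0.3930 0.7670 -0.7890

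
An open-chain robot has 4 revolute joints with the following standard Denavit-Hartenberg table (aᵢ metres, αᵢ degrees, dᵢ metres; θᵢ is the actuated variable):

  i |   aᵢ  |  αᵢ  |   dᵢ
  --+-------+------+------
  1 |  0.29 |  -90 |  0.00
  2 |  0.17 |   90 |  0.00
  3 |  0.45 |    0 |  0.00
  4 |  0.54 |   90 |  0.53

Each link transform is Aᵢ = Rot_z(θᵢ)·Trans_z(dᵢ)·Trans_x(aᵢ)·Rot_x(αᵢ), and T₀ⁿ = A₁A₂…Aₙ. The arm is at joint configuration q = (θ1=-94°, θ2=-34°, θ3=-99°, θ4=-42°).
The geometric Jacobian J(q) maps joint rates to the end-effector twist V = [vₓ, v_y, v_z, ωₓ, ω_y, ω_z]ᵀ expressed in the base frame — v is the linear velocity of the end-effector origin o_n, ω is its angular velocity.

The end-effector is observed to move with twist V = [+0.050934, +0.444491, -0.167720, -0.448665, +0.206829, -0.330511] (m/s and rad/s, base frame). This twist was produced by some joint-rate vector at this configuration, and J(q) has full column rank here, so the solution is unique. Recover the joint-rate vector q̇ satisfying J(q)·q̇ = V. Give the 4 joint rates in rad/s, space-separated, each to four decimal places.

o_n = [-0.7634, 0.3258, 0.2604]
J₁: ẑ×o_n = [-0.3258, -0.7634, 0.0000], ω = ẑ
J2: z=[0.9976, -0.0698, 0.0000] o=[-0.0202, -0.2893, 0.0000] → [-0.0182, -0.2598, 0.5617, 0.9976, -0.0698, 0.0000]
J3: z=[0.0390, 0.5578, 0.8290] o=[-0.0301, -0.4299, 0.0951] → [-0.5342, -0.6144, 0.4386, 0.0390, 0.5578, 0.8290]
J4: z=[0.0390, 0.5578, 0.8290] o=[-0.4694, -0.3407, 0.0557] → [-0.4383, -0.2518, 0.1900, 0.0390, 0.5578, 0.8290]
q̇ = J⁺·V = [-0.5900, -0.4620, 0.1300, 0.1830]

-0.5900 -0.4620 0.1300 0.1830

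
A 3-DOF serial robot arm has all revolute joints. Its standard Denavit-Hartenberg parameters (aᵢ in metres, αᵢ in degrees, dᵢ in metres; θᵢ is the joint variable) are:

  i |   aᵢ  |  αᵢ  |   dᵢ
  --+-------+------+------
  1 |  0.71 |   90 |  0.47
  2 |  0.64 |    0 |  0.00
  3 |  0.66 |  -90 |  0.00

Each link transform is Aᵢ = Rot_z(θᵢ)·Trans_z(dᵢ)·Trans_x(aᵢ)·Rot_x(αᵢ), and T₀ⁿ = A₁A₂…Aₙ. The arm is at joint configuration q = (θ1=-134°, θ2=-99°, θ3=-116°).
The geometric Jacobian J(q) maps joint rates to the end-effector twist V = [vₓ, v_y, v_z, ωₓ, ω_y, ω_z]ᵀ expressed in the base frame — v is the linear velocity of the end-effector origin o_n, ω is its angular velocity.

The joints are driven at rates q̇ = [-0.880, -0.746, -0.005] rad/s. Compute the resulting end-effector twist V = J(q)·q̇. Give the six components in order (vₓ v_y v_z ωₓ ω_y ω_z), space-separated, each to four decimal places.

o_n = [-0.0481, -0.0498, 0.2164]
J₁: ẑ×o_n = [0.0498, -0.0481, 0.0000], ω = ẑ
J2: z=[-0.7193, 0.6947, 0.0000] o=[-0.4932, -0.5107, 0.4700] → [-0.1761, -0.1824, -0.6408, -0.7193, 0.6947, 0.0000]
J3: z=[-0.7193, 0.6947, 0.0000] o=[-0.4237, -0.4387, -0.1621] → [0.2630, 0.2723, -0.5406, -0.7193, 0.6947, 0.0000]
V = J·q̇ = [0.0863, 0.1770, 0.4807, 0.5402, -0.5217, -0.8800]

0.0863 0.1770 0.4807 0.5402 -0.5217 -0.8800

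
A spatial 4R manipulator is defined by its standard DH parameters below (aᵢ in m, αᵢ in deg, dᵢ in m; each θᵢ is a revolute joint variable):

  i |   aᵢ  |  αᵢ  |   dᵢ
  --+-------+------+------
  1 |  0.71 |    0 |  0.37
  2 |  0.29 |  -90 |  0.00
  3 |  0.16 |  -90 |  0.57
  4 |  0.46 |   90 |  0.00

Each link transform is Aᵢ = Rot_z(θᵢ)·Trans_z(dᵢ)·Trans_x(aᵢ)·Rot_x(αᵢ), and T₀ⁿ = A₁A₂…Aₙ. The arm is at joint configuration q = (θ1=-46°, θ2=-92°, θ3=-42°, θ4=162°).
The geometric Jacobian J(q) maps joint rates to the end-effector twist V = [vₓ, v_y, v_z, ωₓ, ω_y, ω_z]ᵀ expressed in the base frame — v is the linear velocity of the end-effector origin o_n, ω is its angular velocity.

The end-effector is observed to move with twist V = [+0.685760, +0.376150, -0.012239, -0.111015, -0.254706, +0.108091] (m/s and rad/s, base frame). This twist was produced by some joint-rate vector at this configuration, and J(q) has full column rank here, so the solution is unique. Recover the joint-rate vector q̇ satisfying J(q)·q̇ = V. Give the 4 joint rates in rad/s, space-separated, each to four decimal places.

0.7520 -0.3630 0.1150 0.3780

o_n = [0.7172, -0.8848, 0.1843]
J₁: ẑ×o_n = [0.8848, 0.7172, -0.0000], ω = ẑ
J2: z=[0.0000, 0.0000, 1.0000] o=[0.4932, -0.5107, 0.3700] → [0.3740, 0.2240, -0.0000, 0.0000, 0.0000, 1.0000]
J3: z=[0.6691, -0.7431, 0.0000] o=[0.2777, -0.7048, 0.3700] → [0.1380, 0.1242, 0.2062, 0.6691, -0.7431, 0.0000]
J4: z=[-0.4973, -0.4477, -0.7431] o=[0.5707, -1.2079, 0.4771] → [0.3712, -0.2544, -0.0951, -0.4973, -0.4477, -0.7431]
q̇ = J⁺·V = [0.7520, -0.3630, 0.1150, 0.3780]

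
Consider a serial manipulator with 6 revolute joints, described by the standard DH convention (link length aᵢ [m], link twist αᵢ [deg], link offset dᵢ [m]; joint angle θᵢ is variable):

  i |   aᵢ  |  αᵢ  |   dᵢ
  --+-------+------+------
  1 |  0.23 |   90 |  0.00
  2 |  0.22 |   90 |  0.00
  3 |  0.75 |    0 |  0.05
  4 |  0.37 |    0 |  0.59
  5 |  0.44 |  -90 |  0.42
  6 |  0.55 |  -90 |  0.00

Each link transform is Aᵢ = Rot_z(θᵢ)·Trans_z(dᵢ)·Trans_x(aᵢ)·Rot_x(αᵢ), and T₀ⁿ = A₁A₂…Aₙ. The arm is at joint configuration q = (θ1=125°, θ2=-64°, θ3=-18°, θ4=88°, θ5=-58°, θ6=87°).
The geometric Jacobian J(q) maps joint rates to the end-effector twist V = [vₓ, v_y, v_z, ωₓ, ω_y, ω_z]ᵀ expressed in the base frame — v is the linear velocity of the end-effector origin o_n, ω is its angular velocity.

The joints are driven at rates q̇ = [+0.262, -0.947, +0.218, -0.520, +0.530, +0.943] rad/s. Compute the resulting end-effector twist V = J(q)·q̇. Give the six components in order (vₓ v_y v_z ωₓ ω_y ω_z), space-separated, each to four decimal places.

0.9105 -1.3008 0.1518 0.1467 -0.2524 0.3383

o_n = [-0.0756, 0.4800, -1.5886]
J₁: ẑ×o_n = [-0.4800, -0.0756, 0.0000], ω = ẑ
J2: z=[0.8192, 0.5736, 0.0000] o=[-0.1319, 0.1884, 0.0000] → [-0.9112, 1.3013, 0.2066, 0.8192, 0.5736, 0.0000]
J3: z=[0.5155, -0.7362, -0.4384] o=[-0.1872, 0.2674, -0.1977] → [1.1172, 0.6681, 0.1918, 0.5155, -0.7362, -0.4384]
J4: z=[0.5155, -0.7362, -0.4384] o=[-0.5307, 0.3538, -0.8608] → [0.5912, 0.1757, 0.4001, 0.5155, -0.7362, -0.4384]
J5: z=[0.5155, -0.7362, -0.4384] o=[0.0265, 0.1643, -1.2331] → [0.4001, 0.2280, 0.0876, 0.5155, -0.7362, -0.4384]
J6: z=[0.8535, 0.4864, 0.1869] o=[0.2097, 0.0621, -1.8041] → [0.0267, -0.2372, 0.4955, 0.8535, 0.4864, 0.1869]
V = J·q̇ = [0.9105, -1.3008, 0.1518, 0.1467, -0.2524, 0.3383]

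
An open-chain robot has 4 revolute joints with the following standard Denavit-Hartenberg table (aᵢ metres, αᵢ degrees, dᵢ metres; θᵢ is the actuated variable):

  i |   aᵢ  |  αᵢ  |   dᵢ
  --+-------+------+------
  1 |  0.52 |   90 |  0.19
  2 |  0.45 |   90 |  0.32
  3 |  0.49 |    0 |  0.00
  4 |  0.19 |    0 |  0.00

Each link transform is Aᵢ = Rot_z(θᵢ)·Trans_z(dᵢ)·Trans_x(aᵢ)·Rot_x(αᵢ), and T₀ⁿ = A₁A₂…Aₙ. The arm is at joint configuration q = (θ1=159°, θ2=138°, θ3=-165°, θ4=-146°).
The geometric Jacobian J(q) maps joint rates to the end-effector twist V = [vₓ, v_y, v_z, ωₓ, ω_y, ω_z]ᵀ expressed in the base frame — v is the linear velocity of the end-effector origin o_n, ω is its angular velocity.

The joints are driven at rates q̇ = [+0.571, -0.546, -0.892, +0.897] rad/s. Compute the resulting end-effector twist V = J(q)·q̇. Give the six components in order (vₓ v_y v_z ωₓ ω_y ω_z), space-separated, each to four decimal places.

o_n = [-0.2945, 0.4736, 0.2578]
J₁: ẑ×o_n = [-0.4736, -0.2945, 0.0000], ω = ẑ
J2: z=[0.3584, 0.9336, 0.0000] o=[-0.4855, 0.1864, 0.1900] → [0.0633, -0.0243, -0.0753, 0.3584, 0.9336, 0.0000]
J3: z=[-0.6247, 0.2398, 0.7431] o=[-0.0586, 0.3653, 0.4911] → [-0.1364, -0.3211, -0.0111, -0.6247, 0.2398, 0.7431]
J4: z=[-0.6247, 0.2398, 0.7431] o=[-0.4324, 0.3729, 0.1744] → [-0.0548, 0.1546, -0.0959, -0.6247, 0.2398, 0.7431]
V = J·q̇ = [-0.2324, 0.2701, -0.0351, -0.1988, -0.5085, 0.5747]

-0.2324 0.2701 -0.0351 -0.1988 -0.5085 0.5747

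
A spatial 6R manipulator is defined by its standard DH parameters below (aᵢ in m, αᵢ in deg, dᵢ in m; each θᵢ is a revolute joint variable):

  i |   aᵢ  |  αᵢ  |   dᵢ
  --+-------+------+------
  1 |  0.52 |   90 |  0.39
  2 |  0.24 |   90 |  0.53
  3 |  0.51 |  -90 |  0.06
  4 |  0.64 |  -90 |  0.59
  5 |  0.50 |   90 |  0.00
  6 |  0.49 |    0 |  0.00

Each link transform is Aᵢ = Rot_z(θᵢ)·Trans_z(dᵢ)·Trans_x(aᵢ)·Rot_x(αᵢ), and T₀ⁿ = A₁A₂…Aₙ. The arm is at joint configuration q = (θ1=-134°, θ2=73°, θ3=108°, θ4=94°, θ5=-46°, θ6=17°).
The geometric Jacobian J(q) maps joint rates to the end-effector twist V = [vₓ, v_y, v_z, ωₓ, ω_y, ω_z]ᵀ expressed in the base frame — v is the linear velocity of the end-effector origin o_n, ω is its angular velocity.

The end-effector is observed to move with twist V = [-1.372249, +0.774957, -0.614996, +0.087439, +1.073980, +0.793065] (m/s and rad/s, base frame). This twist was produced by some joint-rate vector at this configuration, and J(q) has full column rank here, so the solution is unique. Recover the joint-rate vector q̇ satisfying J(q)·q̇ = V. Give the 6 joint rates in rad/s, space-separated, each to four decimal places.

0.5450 -0.1360 -0.6850 -0.1220 -0.7920 -0.1800

o_n = [0.3957, 0.9775, -0.2698]
J₁: ẑ×o_n = [-0.9775, 0.3957, 0.0000], ω = ẑ
J2: z=[-0.7193, 0.6947, 0.0000] o=[-0.3612, -0.3741, 0.3900] → [-0.4583, -0.4746, -1.4980, -0.7193, 0.6947, 0.0000]
J3: z=[-0.6643, -0.6879, -0.2924] o=[-0.7912, -0.0564, 0.6195] → [0.9140, -0.9378, 0.1297, -0.6643, -0.6879, -0.2924]
J4: z=[0.4154, -0.0146, -0.9095] o=[-1.1480, 0.2724, 0.4513] → [0.6518, -1.1044, 0.3155, 0.4154, -0.0146, -0.9095]
J5: z=[0.5735, -0.7719, 0.2744] o=[-0.4510, 0.6706, 0.1145] → [0.2124, 0.4527, 0.8295, 0.5735, -0.7719, 0.2744]
J6: z=[-0.2193, -0.4674, -0.8564] o=[-0.0564, 0.8861, -0.1041] → [0.1557, -0.4234, 0.1912, -0.2193, -0.4674, -0.8564]
q̇ = J⁺·V = [0.5450, -0.1360, -0.6850, -0.1220, -0.7920, -0.1800]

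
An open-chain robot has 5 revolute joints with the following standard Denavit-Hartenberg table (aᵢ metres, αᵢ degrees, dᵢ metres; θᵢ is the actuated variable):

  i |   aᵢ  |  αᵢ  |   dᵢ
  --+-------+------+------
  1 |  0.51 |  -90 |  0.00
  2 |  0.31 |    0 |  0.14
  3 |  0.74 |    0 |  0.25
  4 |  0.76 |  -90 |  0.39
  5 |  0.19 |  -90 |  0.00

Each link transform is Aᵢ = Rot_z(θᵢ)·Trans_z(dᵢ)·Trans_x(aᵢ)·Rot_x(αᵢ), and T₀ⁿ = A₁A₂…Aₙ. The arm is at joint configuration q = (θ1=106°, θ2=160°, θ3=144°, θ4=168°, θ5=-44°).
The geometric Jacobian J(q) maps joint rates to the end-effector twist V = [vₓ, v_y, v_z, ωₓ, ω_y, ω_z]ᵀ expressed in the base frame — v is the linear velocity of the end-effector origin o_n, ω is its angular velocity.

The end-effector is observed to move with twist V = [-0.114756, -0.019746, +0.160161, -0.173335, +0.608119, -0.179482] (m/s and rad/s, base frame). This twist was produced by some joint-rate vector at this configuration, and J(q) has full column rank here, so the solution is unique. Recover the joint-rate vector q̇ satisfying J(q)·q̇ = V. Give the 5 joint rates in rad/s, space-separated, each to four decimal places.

o_n = [-0.9584, 0.0337, -0.3239]
J₁: ẑ×o_n = [-0.0337, -0.9584, 0.0000], ω = ẑ
J2: z=[-0.9613, -0.2756, 0.0000] o=[-0.1406, 0.4902, 0.0000] → [0.0893, -0.3114, 0.2134, -0.9613, -0.2756, 0.0000]
J3: z=[-0.9613, -0.2756, 0.0000] o=[-0.1949, 0.1716, -0.1060] → [0.0601, -0.2095, -0.0779, -0.9613, -0.2756, 0.0000]
J4: z=[-0.9613, -0.2756, 0.0000] o=[-0.5492, 0.5005, 0.5075] → [0.2292, -0.7992, 0.3359, -0.9613, -0.2756, 0.0000]
J5: z=[0.2556, -0.8913, 0.3746] o=[-0.8456, 0.1193, -0.1972] → [0.1450, -0.0099, -0.1224, 0.2556, -0.8913, 0.3746]
q̇ = J⁺·V = [0.0760, 0.4960, -0.3330, -0.1640, -0.6820]

0.0760 0.4960 -0.3330 -0.1640 -0.6820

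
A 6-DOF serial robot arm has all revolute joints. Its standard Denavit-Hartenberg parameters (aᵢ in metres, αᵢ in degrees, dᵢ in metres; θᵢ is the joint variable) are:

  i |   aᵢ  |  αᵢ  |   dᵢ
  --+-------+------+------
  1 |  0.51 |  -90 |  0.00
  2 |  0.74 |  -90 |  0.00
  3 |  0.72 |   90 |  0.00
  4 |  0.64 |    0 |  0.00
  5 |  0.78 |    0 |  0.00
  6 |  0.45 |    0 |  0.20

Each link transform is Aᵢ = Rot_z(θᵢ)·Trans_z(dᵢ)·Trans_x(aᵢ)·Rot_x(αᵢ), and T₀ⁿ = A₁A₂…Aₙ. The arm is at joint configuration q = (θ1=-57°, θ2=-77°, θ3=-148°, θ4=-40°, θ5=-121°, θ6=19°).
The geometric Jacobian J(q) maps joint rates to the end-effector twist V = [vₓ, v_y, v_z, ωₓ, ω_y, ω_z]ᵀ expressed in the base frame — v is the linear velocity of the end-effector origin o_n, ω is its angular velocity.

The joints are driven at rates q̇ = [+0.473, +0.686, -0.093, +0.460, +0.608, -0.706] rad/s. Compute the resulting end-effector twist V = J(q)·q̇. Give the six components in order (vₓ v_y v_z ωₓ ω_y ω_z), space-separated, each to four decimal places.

o_n = [-0.2467, 0.1834, 0.7321]
J₁: ẑ×o_n = [-0.1834, -0.2467, 0.0000], ω = ẑ
J2: z=[0.8387, 0.5446, 0.0000] o=[0.2778, -0.4277, 0.0000] → [0.3987, -0.6140, 0.7981, 0.8387, 0.5446, 0.0000]
J3: z=[0.5307, -0.8172, -0.2250] o=[0.3684, -0.5673, 0.7210] → [0.1598, 0.1325, -0.1043, 0.5307, -0.8172, -0.2250]
J4: z=[-0.7762, -0.3619, -0.5163] o=[0.6136, -0.2443, 0.1261] → [0.0015, 0.9146, -0.6433, -0.7762, -0.3619, -0.5163]
J5: z=[-0.7762, -0.3619, -0.5163] o=[0.5622, 0.3118, -0.1865] → [-0.3987, 1.1307, -0.1931, -0.7762, -0.3619, -0.5163]
J6: z=[-0.7762, -0.3619, -0.5163] o=[0.1763, 0.1884, 0.4800] → [-0.0938, 0.4141, -0.1492, -0.7762, -0.3619, -0.5163]
V = J·q̇ = [-0.0036, 0.2656, 0.2492, 0.2450, 0.3186, 0.3070]

-0.0036 0.2656 0.2492 0.2450 0.3186 0.3070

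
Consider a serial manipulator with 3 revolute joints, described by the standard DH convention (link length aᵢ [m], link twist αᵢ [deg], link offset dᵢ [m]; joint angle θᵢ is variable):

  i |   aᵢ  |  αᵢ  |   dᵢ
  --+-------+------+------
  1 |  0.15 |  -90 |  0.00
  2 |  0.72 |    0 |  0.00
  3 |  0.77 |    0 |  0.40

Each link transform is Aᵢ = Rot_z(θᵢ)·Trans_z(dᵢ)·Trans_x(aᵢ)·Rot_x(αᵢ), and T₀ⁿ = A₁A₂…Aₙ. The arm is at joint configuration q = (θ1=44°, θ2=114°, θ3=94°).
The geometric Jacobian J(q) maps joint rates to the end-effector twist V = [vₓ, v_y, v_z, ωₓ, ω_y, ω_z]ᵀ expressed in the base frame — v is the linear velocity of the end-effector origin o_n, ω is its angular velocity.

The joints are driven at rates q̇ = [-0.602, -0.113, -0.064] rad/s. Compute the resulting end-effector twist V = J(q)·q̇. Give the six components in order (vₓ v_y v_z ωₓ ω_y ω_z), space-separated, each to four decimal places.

o_n = [-0.8697, -0.2838, -0.2963]
J₁: ẑ×o_n = [0.2838, -0.8697, 0.0000], ω = ẑ
J2: z=[-0.6947, 0.7193, 0.0000] o=[0.1079, 0.1042, 0.0000] → [-0.2131, -0.2058, 0.9727, -0.6947, 0.7193, 0.0000]
J3: z=[-0.6947, 0.7193, 0.0000] o=[-0.1028, -0.0992, -0.6578] → [0.2600, 0.2511, 0.6799, -0.6947, 0.7193, 0.0000]
V = J·q̇ = [-0.1634, 0.5307, -0.1534, 0.1230, -0.1273, -0.6020]

-0.1634 0.5307 -0.1534 0.1230 -0.1273 -0.6020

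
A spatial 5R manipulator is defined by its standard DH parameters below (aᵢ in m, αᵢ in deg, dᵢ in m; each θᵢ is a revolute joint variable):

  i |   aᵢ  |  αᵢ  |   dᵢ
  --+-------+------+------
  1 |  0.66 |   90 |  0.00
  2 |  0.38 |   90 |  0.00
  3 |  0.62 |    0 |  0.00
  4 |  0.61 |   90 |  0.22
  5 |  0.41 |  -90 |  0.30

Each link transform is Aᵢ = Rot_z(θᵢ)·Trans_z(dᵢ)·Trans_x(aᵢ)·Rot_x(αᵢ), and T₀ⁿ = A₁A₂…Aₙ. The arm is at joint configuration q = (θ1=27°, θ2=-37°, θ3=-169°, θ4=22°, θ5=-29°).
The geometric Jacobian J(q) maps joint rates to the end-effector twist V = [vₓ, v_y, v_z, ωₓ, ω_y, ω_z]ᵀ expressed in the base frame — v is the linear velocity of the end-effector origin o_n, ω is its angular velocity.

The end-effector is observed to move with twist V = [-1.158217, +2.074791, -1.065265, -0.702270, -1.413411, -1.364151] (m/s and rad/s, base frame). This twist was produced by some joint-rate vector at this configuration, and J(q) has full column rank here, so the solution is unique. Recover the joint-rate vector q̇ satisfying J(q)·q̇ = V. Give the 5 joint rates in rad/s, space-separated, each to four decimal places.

o_n = [-0.4593, 0.2084, 0.7078]
J₁: ẑ×o_n = [-0.2084, -0.4593, 0.0000], ω = ẑ
J2: z=[0.4540, -0.8910, 0.0000] o=[0.5881, 0.2996, 0.0000] → [-0.6307, -0.3213, -0.9746, 0.4540, -0.8910, 0.0000]
J3: z=[-0.5362, -0.2732, -0.7986] o=[0.8585, 0.4374, -0.2287] → [-0.4387, 1.5546, -0.2373, -0.5362, -0.2732, -0.7986]
J4: z=[-0.5362, -0.2732, -0.7986] o=[0.3717, 0.3222, 0.1376] → [-0.2466, 0.9694, -0.1661, -0.5362, -0.2732, -0.7986]
J5: z=[-0.0068, -0.9447, 0.3278] o=[-0.2612, 0.3726, 0.2698] → [-0.3601, -0.0620, -0.1861, -0.0068, -0.9447, 0.3278]
q̇ = J⁺·V = [0.0010, 0.6470, 0.8690, 0.9840, 0.3500]

0.0010 0.6470 0.8690 0.9840 0.3500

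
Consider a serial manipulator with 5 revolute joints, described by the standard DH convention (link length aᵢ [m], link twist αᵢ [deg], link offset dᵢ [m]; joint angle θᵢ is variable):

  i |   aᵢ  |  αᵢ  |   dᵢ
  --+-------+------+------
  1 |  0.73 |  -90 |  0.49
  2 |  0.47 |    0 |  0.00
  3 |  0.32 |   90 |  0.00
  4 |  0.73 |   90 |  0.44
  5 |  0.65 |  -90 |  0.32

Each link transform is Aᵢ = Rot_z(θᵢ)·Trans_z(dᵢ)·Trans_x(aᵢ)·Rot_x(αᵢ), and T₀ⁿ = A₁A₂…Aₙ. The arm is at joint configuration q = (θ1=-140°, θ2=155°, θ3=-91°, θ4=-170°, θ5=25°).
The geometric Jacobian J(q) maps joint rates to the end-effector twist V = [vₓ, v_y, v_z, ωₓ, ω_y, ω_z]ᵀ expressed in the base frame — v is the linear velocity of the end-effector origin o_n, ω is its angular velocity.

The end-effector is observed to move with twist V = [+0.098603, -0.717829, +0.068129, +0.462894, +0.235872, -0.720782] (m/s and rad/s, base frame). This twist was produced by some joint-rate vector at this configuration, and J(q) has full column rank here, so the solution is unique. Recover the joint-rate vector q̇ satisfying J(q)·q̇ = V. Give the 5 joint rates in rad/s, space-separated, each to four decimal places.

o_n = [-0.3222, -0.3827, 1.5346]
J₁: ẑ×o_n = [0.3827, -0.3222, 0.0000], ω = ẑ
J2: z=[0.6428, -0.7660, 0.0000] o=[-0.5592, -0.4692, 0.4900] → [-0.8002, -0.6715, 0.2371, 0.6428, -0.7660, 0.0000]
J3: z=[0.6428, -0.7660, 0.0000] o=[-0.2329, -0.1954, 0.2914] → [-0.9524, -0.7991, -0.1888, 0.6428, -0.7660, 0.0000]
J4: z=[-0.6885, -0.5777, 0.4384] o=[-0.3404, -0.2856, 0.0038] → [-0.8418, 1.0620, 0.0774, -0.6885, -0.5777, 0.4384]
J5: z=[0.6913, -0.7055, 0.1561] o=[-0.4834, -0.2401, 0.8428] → [-0.4658, -0.4531, 0.0151, 0.6913, -0.7055, 0.1561]
q̇ = J⁺·V = [-0.3740, 0.5660, 0.0600, -0.6070, -0.5170]

-0.3740 0.5660 0.0600 -0.6070 -0.5170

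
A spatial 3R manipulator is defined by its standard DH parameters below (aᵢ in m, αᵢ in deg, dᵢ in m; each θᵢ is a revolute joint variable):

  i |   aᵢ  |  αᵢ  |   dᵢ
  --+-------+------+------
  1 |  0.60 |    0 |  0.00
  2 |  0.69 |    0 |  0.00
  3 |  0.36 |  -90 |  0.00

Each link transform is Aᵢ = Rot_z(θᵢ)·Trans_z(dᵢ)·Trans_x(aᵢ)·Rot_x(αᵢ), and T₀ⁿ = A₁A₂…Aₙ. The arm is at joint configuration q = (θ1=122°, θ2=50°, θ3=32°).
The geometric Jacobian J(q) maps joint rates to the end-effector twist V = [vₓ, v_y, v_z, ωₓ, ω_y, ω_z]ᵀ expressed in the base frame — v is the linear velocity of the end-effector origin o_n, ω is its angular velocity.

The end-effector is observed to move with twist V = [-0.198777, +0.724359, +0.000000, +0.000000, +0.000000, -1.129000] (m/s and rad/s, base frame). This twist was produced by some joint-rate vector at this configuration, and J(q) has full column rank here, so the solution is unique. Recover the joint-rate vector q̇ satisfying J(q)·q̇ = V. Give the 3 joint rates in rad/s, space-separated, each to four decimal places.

o_n = [-1.3301, 0.4584, 0.0000]
J₁: ẑ×o_n = [-0.4584, -1.3301, 0.0000], ω = ẑ
J2: z=[0.0000, 0.0000, 1.0000] o=[-0.3180, 0.5088, 0.0000] → [0.0504, -1.0122, 0.0000, 0.0000, 0.0000, 1.0000]
J3: z=[0.0000, 0.0000, 1.0000] o=[-1.0012, 0.6049, 0.0000] → [0.1464, -0.3289, 0.0000, 0.0000, 0.0000, 1.0000]
q̇ = J⁺·V = [0.1790, -0.7790, -0.5290]

0.1790 -0.7790 -0.5290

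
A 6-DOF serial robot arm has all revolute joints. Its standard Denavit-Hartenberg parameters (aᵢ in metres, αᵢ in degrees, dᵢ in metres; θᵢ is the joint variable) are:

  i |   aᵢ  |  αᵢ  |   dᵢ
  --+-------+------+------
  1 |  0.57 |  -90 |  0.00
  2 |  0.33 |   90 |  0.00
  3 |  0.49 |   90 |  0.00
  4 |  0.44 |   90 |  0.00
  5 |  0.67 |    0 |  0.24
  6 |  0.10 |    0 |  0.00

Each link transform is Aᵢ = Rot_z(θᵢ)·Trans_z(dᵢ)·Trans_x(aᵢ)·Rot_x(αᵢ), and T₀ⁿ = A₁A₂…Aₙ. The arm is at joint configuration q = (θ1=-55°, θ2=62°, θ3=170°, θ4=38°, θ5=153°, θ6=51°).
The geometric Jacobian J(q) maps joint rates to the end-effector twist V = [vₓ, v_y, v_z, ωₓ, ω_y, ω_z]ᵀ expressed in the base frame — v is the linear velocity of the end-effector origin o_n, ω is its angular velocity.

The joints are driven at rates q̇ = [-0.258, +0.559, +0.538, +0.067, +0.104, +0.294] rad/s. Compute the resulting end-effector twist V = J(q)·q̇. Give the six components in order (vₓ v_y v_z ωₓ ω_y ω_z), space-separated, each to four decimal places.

o_n = [0.4131, -0.0038, -0.1079]
J₁: ẑ×o_n = [0.0038, 0.4131, -0.0000], ω = ẑ
J2: z=[0.8192, 0.5736, 0.0000] o=[0.3269, -0.4669, 0.0000] → [-0.0619, 0.0884, 0.3300, 0.8192, 0.5736, 0.0000]
J3: z=[0.5064, -0.7233, 0.4695] o=[0.4158, -0.5938, -0.2914] → [-0.4097, -0.0941, 0.2969, 0.5064, -0.7233, 0.4695]
J4: z=[0.8535, 0.4981, -0.1533] o=[0.3556, -0.3594, 0.1347] → [-0.0663, 0.1983, 0.2749, 0.8535, 0.4981, -0.1533]
J5: z=[-0.4748, 0.8644, 0.1654] o=[0.4501, -0.3895, 0.5634] → [-0.6441, -0.3248, -0.1512, -0.4748, 0.8644, 0.1654]
J6: z=[-0.4748, 0.8644, 0.1654] o=[0.4675, 0.0103, -0.0252] → [-0.0692, -0.0483, 0.0536, -0.4748, 0.8644, 0.1654]
V = J·q̇ = [-0.3478, -0.1425, 0.3626, 0.5986, 0.3089, 0.0501]

-0.3478 -0.1425 0.3626 0.5986 0.3089 0.0501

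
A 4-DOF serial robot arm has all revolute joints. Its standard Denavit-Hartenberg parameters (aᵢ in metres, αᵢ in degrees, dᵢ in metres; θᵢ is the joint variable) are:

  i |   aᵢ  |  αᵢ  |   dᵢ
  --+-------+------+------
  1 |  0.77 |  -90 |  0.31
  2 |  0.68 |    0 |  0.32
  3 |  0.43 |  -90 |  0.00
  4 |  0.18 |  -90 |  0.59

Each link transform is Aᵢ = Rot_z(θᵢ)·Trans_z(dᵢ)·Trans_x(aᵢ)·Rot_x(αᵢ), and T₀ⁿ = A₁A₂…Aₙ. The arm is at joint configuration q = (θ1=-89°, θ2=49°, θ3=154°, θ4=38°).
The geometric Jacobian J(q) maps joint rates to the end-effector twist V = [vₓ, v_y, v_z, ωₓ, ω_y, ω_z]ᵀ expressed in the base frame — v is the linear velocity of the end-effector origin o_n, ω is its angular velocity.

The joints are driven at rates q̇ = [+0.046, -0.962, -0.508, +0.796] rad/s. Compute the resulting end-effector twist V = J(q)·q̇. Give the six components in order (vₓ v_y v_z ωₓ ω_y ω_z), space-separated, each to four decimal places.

-0.0804 0.5602 -0.0402 -1.4643 -0.3366 0.7787

o_n = [0.2252, -0.9165, 0.5633]
J₁: ẑ×o_n = [0.9165, 0.2252, -0.0000], ω = ẑ
J2: z=[0.9998, 0.0175, 0.0000] o=[0.0134, -0.7699, 0.3100] → [0.0044, -0.2533, -0.1503, 0.9998, 0.0175, 0.0000]
J3: z=[0.9998, 0.0175, 0.0000] o=[0.3412, -1.2104, -0.2032] → [0.0134, -0.7664, 0.2959, 0.9998, 0.0175, 0.0000]
J4: z=[0.0068, -0.3907, 0.9205] o=[0.3343, -0.8146, -0.0352] → [-0.1400, -0.1045, -0.0433, 0.0068, -0.3907, 0.9205]
V = J·q̇ = [-0.0804, 0.5602, -0.0402, -1.4643, -0.3366, 0.7787]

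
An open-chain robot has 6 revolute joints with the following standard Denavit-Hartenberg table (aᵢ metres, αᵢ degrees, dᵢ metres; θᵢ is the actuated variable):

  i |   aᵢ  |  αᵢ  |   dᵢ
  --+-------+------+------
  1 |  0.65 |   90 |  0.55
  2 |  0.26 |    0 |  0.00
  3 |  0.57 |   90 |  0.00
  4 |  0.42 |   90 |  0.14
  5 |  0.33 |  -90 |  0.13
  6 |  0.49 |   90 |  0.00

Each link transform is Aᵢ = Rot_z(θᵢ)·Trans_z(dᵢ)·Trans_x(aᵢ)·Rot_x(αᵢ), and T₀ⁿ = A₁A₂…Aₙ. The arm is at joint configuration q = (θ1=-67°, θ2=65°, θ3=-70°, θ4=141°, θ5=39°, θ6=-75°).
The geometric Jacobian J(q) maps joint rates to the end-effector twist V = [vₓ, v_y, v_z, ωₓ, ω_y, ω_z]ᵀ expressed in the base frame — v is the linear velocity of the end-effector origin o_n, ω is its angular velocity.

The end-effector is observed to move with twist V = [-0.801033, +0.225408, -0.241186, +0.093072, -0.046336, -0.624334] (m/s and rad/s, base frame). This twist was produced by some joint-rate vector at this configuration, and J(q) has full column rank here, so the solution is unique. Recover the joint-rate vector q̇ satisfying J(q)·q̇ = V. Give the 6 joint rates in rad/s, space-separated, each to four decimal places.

-0.6780 -0.9330 0.6230 0.0570 0.2350 -0.1510

o_n = [-0.4630, -1.3575, 0.3295]
J₁: ẑ×o_n = [1.3575, -0.4630, 0.0000], ω = ẑ
J2: z=[-0.9205, -0.3907, 0.0000] o=[0.2540, -0.5983, 0.5500] → [0.0862, -0.2030, 0.4187, -0.9205, -0.3907, 0.0000]
J3: z=[-0.9205, -0.3907, 0.0000] o=[0.2969, -0.6995, 0.7856] → [0.1782, -0.4199, 0.3088, -0.9205, -0.3907, 0.0000]
J4: z=[-0.0341, 0.0802, -0.9962] o=[0.5188, -1.2222, 0.7360] → [-0.1674, 0.9642, 0.0834, -0.0341, 0.0802, -0.9962]
J5: z=[-0.4704, -0.8807, -0.0548] o=[0.1437, -1.0149, 0.6249] → [0.2414, -0.1057, -0.3731, -0.4704, -0.8807, -0.0548]
J6: z=[0.5285, -0.2314, -0.8168] o=[-0.1507, -0.9930, 0.4283] → [-0.2748, 0.3073, -0.2649, 0.5285, -0.2314, -0.8168]
q̇ = J⁺·V = [-0.6780, -0.9330, 0.6230, 0.0570, 0.2350, -0.1510]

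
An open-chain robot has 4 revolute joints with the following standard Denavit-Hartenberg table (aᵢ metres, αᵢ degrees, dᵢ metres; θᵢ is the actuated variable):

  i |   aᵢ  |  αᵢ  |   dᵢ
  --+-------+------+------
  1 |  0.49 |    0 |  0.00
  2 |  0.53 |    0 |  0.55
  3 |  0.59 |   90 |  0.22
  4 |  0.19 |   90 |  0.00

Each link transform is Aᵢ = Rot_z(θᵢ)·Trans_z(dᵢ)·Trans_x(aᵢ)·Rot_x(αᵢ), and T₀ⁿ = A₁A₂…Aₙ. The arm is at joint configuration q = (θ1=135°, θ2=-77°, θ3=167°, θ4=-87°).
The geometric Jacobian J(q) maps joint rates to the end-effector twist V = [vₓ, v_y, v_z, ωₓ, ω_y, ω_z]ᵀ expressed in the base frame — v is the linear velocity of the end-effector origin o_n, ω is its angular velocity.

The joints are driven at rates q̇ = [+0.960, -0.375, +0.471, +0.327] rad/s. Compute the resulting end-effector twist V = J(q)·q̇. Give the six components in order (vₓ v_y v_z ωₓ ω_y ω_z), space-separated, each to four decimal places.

o_n = [-0.4898, 0.3717, 0.5803]
J₁: ẑ×o_n = [-0.3717, -0.4898, 0.0000], ω = ẑ
J2: z=[0.0000, 0.0000, 1.0000] o=[-0.3465, 0.3465, 0.0000] → [-0.0252, -0.1434, 0.0000, 0.0000, 0.0000, 1.0000]
J3: z=[0.0000, 0.0000, 1.0000] o=[-0.0656, 0.7959, 0.5500] → [0.4242, -0.4242, 0.0000, 0.0000, 0.0000, 1.0000]
J4: z=[-0.7071, 0.7071, 0.0000] o=[-0.4828, 0.3788, 0.7700] → [-0.1342, -0.1342, 0.0099, -0.7071, 0.7071, 0.0000]
V = J·q̇ = [-0.1915, -0.6602, 0.0033, -0.2312, 0.2312, 1.0560]

-0.1915 -0.6602 0.0033 -0.2312 0.2312 1.0560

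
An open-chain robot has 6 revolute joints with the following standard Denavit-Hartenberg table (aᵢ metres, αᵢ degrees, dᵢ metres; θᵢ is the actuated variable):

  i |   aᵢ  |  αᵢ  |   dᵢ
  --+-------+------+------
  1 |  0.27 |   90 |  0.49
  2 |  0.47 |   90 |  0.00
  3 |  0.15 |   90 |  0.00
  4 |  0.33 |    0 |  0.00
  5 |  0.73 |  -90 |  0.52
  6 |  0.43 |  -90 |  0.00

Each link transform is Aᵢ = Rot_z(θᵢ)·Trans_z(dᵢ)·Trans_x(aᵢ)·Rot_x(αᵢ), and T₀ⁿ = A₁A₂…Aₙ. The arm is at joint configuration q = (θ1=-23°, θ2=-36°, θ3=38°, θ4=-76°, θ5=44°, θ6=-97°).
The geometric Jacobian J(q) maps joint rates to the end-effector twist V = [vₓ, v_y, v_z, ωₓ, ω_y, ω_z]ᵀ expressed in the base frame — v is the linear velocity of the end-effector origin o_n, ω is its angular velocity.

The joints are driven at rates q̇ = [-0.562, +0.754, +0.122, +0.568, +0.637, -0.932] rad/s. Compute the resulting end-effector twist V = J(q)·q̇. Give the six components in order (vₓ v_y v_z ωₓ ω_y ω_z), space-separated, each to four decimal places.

o_n = [1.9703, -0.5639, 0.0480]
J₁: ẑ×o_n = [0.5639, 1.9703, -0.0000], ω = ẑ
J2: z=[-0.3907, -0.9205, 0.0000] o=[0.2485, -0.1055, 0.4900] → [0.4068, -0.1727, 1.7639, -0.3907, -0.9205, 0.0000]
J3: z=[-0.5411, 0.2297, -0.8090] o=[0.5985, -0.2541, 0.2137] → [-0.2887, -1.1994, -0.1474, -0.5411, 0.2297, -0.8090]
J4: z=[0.7664, 0.5308, -0.3619] o=[0.6505, -0.3764, 0.1443] → [-0.1189, -0.4038, -0.8441, 0.7664, 0.5308, -0.3619]
J5: z=[0.7664, 0.5308, -0.3619] o=[0.8514, -0.5151, 0.3663] → [-0.1866, -0.1610, -0.6312, 0.7664, 0.5308, -0.3619]
J6: z=[-0.2753, -0.2375, -0.9315] o=[1.6736, -0.8330, 0.2044] → [0.2879, -0.3194, -0.0036, -0.2753, -0.2375, -0.9315]
V = J·q̇ = [-0.5000, -1.4180, 0.4339, 0.8195, 0.1949, -0.2286]

-0.5000 -1.4180 0.4339 0.8195 0.1949 -0.2286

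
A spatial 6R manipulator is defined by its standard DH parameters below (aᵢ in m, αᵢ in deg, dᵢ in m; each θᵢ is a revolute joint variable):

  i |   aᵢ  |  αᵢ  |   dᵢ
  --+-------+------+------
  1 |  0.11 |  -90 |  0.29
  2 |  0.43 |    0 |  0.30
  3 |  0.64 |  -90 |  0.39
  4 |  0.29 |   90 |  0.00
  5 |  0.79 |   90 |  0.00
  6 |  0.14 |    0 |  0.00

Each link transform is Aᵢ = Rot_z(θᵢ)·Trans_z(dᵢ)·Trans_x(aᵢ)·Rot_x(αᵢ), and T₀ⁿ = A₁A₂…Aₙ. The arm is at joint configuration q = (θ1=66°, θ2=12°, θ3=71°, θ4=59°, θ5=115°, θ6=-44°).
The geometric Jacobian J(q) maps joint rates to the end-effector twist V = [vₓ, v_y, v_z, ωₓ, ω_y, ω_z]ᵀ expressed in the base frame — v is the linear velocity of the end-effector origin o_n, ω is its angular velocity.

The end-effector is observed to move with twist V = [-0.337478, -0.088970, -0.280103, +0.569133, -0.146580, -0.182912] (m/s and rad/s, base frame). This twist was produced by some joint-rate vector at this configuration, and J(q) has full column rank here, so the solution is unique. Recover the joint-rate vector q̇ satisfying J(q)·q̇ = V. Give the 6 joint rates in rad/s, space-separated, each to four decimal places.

0.6270 0.6500 -0.9320 -0.3130 0.5460 0.7450

o_n = [-0.7370, 0.1002, -0.4061]
J₁: ẑ×o_n = [-0.1002, -0.7370, 0.0000], ω = ẑ
J2: z=[-0.9135, 0.4067, 0.0000] o=[0.0447, 0.1005, 0.2900] → [-0.2831, -0.6359, 0.3182, -0.9135, 0.4067, 0.0000]
J3: z=[-0.9135, 0.4067, 0.0000] o=[-0.0582, 0.6068, 0.2006] → [-0.2468, -0.5542, 0.7388, -0.9135, 0.4067, 0.0000]
J4: z=[-0.4037, -0.9067, -0.1219] o=[-0.3828, 0.8366, -0.4346] → [-0.1156, 0.0547, -0.0238, -0.4037, -0.9067, -0.1219]
J5: z=[-0.4280, 0.3049, -0.8508] o=[-0.1483, 0.7522, -0.5829] → [-0.5008, 0.5765, 0.4585, -0.4280, 0.3049, -0.8508]
J6: z=[0.5622, -0.6472, -0.5148] o=[-0.7073, 0.2002, -0.4995] → [-0.1119, -0.0372, -0.0754, 0.5622, -0.6472, -0.5148]
q̇ = J⁺·V = [0.6270, 0.6500, -0.9320, -0.3130, 0.5460, 0.7450]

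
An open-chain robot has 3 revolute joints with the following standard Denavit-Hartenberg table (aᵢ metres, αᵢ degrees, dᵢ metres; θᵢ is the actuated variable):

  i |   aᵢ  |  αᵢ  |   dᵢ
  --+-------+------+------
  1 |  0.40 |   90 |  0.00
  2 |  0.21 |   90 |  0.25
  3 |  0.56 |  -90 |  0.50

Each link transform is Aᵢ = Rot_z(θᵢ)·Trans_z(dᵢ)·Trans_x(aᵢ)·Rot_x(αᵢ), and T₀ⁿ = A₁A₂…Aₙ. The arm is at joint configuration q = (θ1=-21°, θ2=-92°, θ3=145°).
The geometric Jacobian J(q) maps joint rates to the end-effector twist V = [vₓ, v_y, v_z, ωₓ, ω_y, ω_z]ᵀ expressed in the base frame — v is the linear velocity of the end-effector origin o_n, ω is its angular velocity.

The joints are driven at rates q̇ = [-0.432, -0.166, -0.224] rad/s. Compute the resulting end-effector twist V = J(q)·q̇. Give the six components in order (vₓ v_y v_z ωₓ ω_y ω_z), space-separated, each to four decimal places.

-0.2142 0.0143 0.0096 0.2685 0.0747 -0.4398

o_n = [-0.2897, -0.5006, 0.2660]
J₁: ẑ×o_n = [0.5006, -0.2897, 0.0000], ω = ẑ
J2: z=[-0.3584, -0.9336, 0.0000] o=[0.3734, -0.1433, 0.0000] → [-0.2484, 0.0953, -0.4910, -0.3584, -0.9336, 0.0000]
J3: z=[-0.9330, 0.3581, 0.0349] o=[0.2770, -0.3741, -0.2099] → [0.1749, 0.4242, 0.3210, -0.9330, 0.3581, 0.0349]
V = J·q̇ = [-0.2142, 0.0143, 0.0096, 0.2685, 0.0747, -0.4398]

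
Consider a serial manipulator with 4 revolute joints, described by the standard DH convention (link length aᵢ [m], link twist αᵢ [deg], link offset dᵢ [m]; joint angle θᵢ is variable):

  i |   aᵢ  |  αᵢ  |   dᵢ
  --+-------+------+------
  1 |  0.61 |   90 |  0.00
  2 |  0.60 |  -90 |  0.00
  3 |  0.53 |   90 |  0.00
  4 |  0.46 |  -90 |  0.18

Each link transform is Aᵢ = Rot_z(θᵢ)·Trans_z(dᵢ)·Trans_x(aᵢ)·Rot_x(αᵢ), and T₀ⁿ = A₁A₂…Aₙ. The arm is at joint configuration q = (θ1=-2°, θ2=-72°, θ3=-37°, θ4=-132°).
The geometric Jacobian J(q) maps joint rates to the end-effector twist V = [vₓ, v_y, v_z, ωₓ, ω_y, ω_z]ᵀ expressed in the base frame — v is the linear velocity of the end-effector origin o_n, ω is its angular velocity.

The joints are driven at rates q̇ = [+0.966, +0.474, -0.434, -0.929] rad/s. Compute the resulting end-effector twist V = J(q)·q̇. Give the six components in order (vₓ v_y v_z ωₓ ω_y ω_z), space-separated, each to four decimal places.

o_n = [0.4817, -0.2945, -0.7420]
J₁: ẑ×o_n = [0.2945, 0.4817, -0.0000], ω = ẑ
J2: z=[-0.0349, -0.9994, 0.0000] o=[0.6096, -0.0213, 0.0000] → [0.7416, -0.0259, -0.1183, -0.0349, -0.9994, 0.0000]
J3: z=[0.9505, -0.0332, 0.3090] o=[0.7949, -0.0278, -0.5706] → [0.0881, 0.0661, -0.2639, 0.9505, -0.0332, 0.3090]
J4: z=[-0.2137, -0.7917, 0.5724] o=[0.9145, -0.3511, -0.9732] → [-0.2154, -0.1983, -0.3548, -0.2137, -0.7917, 0.5724]
V = J·q̇ = [0.7978, 0.6086, 0.3880, -0.2305, 0.2761, 0.3002]

0.7978 0.6086 0.3880 -0.2305 0.2761 0.3002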